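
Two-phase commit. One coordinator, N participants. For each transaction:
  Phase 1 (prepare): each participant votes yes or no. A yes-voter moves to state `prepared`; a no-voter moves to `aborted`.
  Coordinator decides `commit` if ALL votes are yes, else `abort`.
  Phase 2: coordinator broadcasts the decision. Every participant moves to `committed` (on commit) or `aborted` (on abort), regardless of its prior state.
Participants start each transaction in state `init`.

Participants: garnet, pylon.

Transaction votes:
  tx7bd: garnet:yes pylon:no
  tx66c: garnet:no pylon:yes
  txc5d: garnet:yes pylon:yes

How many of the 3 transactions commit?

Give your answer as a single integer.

tx7bd: no from pylon -> abort (commits=0)
tx66c: no from garnet -> abort (commits=0)
txc5d: all yes -> commit (commits=1)

Answer: 1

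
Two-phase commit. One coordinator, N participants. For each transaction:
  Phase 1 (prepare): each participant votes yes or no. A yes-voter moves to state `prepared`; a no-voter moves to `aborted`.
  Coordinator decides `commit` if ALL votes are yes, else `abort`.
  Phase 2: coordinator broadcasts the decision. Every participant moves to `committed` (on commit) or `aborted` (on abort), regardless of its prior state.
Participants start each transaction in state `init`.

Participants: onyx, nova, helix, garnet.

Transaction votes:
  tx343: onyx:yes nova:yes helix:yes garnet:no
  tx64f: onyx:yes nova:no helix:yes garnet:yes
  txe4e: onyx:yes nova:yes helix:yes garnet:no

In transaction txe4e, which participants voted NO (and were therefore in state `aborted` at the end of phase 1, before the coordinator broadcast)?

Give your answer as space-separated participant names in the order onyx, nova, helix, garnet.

Answer: garnet

Derivation:
Txn txe4e phase 1: onyx yes -> prepared; nova yes -> prepared; helix yes -> prepared; garnet no -> aborted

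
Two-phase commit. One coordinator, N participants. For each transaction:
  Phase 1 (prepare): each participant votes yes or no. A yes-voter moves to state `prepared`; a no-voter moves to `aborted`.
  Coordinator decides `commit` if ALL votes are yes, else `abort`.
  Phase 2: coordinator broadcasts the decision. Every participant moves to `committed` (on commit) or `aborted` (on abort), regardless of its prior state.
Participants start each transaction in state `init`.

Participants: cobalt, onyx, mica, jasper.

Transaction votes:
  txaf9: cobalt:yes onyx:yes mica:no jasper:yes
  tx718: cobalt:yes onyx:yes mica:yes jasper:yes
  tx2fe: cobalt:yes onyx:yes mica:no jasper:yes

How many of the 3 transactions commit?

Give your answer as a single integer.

txaf9: no from mica -> abort (commits=0)
tx718: all yes -> commit (commits=1)
tx2fe: no from mica -> abort (commits=1)

Answer: 1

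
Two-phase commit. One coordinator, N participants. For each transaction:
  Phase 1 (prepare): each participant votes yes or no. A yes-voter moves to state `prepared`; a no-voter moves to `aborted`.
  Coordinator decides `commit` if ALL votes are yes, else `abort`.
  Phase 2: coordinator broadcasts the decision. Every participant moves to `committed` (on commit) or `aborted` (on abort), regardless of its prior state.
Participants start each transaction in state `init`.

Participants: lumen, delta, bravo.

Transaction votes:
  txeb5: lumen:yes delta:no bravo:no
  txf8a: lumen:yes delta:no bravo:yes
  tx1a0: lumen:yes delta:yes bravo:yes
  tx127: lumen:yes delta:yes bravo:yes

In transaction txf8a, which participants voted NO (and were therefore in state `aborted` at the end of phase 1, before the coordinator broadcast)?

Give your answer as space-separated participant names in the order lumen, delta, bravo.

Txn txf8a phase 1: lumen yes -> prepared; delta no -> aborted; bravo yes -> prepared

Answer: delta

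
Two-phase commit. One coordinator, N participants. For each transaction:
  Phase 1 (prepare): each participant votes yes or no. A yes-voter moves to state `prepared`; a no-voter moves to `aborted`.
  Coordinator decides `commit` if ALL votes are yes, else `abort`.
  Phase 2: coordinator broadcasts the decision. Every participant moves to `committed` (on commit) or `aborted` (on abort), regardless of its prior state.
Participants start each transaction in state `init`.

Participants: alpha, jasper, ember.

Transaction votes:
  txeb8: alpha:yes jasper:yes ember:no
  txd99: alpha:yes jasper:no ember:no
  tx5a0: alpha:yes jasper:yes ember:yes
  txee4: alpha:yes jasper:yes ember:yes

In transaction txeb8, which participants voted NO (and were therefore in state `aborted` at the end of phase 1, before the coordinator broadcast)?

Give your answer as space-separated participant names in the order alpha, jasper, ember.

Answer: ember

Derivation:
Txn txeb8 phase 1: alpha yes -> prepared; jasper yes -> prepared; ember no -> aborted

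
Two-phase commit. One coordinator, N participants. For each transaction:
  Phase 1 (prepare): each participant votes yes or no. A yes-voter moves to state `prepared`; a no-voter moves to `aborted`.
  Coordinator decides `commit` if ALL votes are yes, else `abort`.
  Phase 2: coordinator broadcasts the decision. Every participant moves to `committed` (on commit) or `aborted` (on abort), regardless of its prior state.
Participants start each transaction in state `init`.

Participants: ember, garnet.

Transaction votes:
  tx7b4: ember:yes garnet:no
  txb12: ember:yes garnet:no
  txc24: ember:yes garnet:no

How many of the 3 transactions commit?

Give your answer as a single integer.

tx7b4: no from garnet -> abort (commits=0)
txb12: no from garnet -> abort (commits=0)
txc24: no from garnet -> abort (commits=0)

Answer: 0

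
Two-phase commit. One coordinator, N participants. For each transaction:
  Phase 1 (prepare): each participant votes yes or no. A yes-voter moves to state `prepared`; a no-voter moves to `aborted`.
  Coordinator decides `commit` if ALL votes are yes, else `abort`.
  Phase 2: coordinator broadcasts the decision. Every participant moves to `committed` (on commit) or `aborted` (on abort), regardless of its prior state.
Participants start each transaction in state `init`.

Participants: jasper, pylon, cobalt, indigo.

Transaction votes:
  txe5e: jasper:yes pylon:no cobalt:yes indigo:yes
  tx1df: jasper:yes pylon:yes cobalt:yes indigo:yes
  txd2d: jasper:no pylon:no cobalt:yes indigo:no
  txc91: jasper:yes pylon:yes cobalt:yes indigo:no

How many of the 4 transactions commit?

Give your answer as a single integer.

Answer: 1

Derivation:
txe5e: no from pylon -> abort (commits=0)
tx1df: all yes -> commit (commits=1)
txd2d: no from jasper, pylon, indigo -> abort (commits=1)
txc91: no from indigo -> abort (commits=1)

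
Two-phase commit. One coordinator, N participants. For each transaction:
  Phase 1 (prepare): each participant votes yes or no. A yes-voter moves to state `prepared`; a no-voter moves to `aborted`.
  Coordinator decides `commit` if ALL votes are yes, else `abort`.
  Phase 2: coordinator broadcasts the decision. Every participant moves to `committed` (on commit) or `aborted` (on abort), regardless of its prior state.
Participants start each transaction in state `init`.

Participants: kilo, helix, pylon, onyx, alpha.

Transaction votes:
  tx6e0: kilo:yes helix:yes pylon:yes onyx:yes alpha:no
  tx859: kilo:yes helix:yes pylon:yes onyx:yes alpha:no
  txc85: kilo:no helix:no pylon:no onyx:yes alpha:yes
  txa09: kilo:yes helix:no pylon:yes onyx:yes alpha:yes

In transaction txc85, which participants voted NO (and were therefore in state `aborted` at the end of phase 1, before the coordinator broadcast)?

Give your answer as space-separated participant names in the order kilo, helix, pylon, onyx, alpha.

Txn txc85 phase 1: kilo no -> aborted; helix no -> aborted; pylon no -> aborted; onyx yes -> prepared; alpha yes -> prepared

Answer: kilo helix pylon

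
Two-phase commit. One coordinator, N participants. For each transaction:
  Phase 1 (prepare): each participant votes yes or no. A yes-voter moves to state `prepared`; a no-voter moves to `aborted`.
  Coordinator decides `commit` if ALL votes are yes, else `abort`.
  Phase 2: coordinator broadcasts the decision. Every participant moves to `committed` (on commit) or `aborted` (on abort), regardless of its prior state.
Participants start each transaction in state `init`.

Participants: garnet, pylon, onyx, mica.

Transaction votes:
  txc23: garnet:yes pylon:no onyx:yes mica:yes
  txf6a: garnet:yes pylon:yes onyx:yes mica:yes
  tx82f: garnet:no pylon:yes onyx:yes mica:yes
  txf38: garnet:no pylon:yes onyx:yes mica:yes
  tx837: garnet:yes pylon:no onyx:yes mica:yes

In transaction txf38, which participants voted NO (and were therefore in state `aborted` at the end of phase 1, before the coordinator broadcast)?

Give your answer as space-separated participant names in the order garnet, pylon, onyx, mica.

Answer: garnet

Derivation:
Txn txf38 phase 1: garnet no -> aborted; pylon yes -> prepared; onyx yes -> prepared; mica yes -> prepared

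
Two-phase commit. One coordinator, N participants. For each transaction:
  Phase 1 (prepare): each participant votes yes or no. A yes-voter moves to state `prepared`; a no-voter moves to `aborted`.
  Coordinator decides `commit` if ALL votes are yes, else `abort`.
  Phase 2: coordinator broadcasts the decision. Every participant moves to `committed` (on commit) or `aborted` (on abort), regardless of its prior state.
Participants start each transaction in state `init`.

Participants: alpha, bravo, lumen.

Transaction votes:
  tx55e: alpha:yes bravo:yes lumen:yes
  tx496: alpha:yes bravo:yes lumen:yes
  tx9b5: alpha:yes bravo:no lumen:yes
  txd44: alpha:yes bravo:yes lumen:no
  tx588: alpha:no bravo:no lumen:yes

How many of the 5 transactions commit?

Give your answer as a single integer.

tx55e: all yes -> commit (commits=1)
tx496: all yes -> commit (commits=2)
tx9b5: no from bravo -> abort (commits=2)
txd44: no from lumen -> abort (commits=2)
tx588: no from alpha, bravo -> abort (commits=2)

Answer: 2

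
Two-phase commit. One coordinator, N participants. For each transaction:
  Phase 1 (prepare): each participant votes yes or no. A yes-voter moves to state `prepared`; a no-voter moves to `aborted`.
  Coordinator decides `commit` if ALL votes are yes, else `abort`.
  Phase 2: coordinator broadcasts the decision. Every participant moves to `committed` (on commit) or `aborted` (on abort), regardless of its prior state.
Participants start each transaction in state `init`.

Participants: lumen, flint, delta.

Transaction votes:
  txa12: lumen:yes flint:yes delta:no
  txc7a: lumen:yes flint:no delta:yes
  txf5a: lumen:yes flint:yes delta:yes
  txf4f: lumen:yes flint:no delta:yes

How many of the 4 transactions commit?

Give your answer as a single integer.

Answer: 1

Derivation:
txa12: no from delta -> abort (commits=0)
txc7a: no from flint -> abort (commits=0)
txf5a: all yes -> commit (commits=1)
txf4f: no from flint -> abort (commits=1)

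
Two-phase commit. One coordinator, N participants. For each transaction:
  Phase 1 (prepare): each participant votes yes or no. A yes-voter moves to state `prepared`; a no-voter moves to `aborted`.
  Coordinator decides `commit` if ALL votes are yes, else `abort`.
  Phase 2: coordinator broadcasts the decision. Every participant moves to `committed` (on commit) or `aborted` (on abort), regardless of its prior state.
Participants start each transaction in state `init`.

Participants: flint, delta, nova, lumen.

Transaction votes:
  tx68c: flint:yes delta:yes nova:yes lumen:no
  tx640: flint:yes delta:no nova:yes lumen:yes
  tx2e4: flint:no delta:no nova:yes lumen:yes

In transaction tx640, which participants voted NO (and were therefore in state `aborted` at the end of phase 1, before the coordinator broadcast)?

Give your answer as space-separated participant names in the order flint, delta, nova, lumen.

Answer: delta

Derivation:
Txn tx640 phase 1: flint yes -> prepared; delta no -> aborted; nova yes -> prepared; lumen yes -> prepared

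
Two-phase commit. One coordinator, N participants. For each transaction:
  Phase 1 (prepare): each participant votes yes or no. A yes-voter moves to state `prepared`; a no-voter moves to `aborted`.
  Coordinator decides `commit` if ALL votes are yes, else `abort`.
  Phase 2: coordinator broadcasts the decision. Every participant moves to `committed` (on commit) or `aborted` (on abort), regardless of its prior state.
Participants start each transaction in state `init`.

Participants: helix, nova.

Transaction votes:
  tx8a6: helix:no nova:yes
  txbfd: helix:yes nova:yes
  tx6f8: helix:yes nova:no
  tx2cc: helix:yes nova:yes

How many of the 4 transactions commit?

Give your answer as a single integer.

tx8a6: no from helix -> abort (commits=0)
txbfd: all yes -> commit (commits=1)
tx6f8: no from nova -> abort (commits=1)
tx2cc: all yes -> commit (commits=2)

Answer: 2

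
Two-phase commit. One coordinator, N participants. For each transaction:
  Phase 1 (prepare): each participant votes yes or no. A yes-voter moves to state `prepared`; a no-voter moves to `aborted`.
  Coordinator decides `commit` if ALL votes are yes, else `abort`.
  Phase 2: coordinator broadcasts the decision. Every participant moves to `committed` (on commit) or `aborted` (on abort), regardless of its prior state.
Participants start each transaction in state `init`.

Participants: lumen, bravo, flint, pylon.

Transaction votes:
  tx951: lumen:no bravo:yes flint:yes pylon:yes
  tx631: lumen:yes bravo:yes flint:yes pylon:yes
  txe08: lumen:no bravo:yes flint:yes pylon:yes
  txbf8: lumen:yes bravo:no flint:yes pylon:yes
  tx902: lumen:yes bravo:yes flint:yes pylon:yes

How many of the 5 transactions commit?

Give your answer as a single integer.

tx951: no from lumen -> abort (commits=0)
tx631: all yes -> commit (commits=1)
txe08: no from lumen -> abort (commits=1)
txbf8: no from bravo -> abort (commits=1)
tx902: all yes -> commit (commits=2)

Answer: 2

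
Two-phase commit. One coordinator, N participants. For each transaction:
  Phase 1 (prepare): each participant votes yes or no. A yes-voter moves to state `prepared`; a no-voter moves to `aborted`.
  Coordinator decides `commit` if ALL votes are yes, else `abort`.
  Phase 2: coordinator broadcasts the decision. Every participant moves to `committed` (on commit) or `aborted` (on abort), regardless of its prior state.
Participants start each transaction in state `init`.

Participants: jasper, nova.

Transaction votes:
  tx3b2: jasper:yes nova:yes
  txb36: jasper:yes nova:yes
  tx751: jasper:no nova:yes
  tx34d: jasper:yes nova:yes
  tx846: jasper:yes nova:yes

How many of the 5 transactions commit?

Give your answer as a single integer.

tx3b2: all yes -> commit (commits=1)
txb36: all yes -> commit (commits=2)
tx751: no from jasper -> abort (commits=2)
tx34d: all yes -> commit (commits=3)
tx846: all yes -> commit (commits=4)

Answer: 4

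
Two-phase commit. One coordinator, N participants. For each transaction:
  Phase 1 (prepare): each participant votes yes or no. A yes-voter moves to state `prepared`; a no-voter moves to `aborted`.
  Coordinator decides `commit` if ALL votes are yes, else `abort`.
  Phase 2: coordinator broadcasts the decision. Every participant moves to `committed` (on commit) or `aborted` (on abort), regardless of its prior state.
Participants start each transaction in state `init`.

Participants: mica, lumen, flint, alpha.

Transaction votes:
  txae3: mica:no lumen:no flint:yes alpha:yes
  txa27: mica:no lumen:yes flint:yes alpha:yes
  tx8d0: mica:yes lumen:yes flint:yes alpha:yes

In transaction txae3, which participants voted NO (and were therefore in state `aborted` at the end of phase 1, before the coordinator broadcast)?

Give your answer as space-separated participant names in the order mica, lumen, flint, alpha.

Answer: mica lumen

Derivation:
Txn txae3 phase 1: mica no -> aborted; lumen no -> aborted; flint yes -> prepared; alpha yes -> prepared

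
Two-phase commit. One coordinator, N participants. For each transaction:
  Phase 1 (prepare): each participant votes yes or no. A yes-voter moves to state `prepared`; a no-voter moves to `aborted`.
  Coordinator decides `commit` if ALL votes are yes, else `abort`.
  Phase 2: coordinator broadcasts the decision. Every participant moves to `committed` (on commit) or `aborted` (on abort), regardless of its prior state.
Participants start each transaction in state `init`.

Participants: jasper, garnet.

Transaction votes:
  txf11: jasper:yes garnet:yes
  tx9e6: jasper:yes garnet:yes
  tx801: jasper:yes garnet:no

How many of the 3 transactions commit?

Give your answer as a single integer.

txf11: all yes -> commit (commits=1)
tx9e6: all yes -> commit (commits=2)
tx801: no from garnet -> abort (commits=2)

Answer: 2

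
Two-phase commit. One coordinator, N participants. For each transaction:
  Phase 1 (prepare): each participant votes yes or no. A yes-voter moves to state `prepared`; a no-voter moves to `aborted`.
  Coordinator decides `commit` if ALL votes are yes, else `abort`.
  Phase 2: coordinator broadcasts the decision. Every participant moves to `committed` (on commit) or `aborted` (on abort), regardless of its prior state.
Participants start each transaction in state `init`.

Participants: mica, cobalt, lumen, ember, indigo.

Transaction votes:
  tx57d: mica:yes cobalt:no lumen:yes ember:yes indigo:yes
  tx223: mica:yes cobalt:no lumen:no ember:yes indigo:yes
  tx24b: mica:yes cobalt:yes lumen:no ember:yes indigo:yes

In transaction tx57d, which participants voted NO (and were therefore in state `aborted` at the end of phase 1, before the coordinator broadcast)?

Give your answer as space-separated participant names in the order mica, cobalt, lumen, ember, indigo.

Answer: cobalt

Derivation:
Txn tx57d phase 1: mica yes -> prepared; cobalt no -> aborted; lumen yes -> prepared; ember yes -> prepared; indigo yes -> prepared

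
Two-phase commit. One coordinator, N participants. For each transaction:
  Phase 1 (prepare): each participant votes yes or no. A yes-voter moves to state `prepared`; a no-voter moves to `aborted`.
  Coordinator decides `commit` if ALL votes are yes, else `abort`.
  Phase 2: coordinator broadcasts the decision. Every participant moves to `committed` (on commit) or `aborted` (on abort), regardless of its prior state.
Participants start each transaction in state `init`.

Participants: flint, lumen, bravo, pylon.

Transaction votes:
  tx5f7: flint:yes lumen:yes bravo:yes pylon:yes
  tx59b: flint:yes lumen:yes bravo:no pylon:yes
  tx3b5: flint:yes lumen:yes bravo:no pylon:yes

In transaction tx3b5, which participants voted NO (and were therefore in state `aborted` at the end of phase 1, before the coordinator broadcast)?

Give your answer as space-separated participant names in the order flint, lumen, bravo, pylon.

Answer: bravo

Derivation:
Txn tx3b5 phase 1: flint yes -> prepared; lumen yes -> prepared; bravo no -> aborted; pylon yes -> prepared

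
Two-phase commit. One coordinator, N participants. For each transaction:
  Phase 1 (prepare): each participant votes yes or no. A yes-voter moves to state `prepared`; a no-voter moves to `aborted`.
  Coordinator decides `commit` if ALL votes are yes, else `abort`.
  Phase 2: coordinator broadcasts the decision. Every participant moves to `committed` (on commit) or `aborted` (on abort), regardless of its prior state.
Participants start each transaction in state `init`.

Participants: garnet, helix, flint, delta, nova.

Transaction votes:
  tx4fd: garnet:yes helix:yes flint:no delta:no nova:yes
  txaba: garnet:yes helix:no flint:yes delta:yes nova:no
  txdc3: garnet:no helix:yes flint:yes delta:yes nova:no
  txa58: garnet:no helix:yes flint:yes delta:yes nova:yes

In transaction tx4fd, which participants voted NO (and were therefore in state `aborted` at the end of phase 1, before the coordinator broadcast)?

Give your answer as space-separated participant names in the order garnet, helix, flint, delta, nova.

Txn tx4fd phase 1: garnet yes -> prepared; helix yes -> prepared; flint no -> aborted; delta no -> aborted; nova yes -> prepared

Answer: flint delta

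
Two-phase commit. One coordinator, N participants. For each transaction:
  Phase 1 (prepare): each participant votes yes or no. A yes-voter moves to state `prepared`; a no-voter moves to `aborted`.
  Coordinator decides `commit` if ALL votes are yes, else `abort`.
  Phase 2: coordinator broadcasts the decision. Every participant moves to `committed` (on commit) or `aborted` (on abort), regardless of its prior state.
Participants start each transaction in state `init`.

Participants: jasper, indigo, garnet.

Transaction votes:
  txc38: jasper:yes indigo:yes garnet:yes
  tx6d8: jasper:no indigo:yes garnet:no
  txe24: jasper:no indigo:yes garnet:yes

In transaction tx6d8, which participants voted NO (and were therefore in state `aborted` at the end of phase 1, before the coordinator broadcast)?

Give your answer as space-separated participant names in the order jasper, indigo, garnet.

Answer: jasper garnet

Derivation:
Txn tx6d8 phase 1: jasper no -> aborted; indigo yes -> prepared; garnet no -> aborted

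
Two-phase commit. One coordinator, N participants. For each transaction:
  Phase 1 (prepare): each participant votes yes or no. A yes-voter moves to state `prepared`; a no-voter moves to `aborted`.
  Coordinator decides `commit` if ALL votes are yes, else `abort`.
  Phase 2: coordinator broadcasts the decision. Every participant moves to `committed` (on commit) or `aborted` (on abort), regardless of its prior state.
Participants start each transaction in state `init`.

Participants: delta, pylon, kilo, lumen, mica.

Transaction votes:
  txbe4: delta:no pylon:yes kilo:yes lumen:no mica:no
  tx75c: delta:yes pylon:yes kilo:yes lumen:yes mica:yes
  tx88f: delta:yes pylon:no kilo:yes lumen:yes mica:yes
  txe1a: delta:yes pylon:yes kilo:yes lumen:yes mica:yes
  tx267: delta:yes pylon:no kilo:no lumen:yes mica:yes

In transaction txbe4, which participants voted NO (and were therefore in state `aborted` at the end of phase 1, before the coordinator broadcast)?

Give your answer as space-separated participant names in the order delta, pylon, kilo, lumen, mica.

Txn txbe4 phase 1: delta no -> aborted; pylon yes -> prepared; kilo yes -> prepared; lumen no -> aborted; mica no -> aborted

Answer: delta lumen mica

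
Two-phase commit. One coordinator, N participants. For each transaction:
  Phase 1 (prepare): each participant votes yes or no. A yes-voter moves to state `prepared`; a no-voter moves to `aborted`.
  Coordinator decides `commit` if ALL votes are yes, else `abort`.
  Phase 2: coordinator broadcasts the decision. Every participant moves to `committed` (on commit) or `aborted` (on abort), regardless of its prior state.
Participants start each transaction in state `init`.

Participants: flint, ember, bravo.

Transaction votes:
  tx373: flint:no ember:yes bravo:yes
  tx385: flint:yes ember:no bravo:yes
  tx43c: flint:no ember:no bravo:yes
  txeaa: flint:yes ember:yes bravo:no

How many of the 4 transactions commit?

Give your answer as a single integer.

Answer: 0

Derivation:
tx373: no from flint -> abort (commits=0)
tx385: no from ember -> abort (commits=0)
tx43c: no from flint, ember -> abort (commits=0)
txeaa: no from bravo -> abort (commits=0)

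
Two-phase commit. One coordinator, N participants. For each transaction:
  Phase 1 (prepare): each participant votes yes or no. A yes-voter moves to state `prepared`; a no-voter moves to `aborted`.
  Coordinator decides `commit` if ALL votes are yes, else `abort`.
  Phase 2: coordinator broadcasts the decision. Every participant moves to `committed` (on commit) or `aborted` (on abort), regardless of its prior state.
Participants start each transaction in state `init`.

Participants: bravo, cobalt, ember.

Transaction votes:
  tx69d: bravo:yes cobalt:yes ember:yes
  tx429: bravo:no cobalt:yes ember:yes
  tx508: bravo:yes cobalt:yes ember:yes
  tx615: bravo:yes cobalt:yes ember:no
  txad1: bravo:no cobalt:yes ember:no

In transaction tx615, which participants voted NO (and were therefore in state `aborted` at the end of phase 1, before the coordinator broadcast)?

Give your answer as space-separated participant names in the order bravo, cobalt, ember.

Answer: ember

Derivation:
Txn tx615 phase 1: bravo yes -> prepared; cobalt yes -> prepared; ember no -> aborted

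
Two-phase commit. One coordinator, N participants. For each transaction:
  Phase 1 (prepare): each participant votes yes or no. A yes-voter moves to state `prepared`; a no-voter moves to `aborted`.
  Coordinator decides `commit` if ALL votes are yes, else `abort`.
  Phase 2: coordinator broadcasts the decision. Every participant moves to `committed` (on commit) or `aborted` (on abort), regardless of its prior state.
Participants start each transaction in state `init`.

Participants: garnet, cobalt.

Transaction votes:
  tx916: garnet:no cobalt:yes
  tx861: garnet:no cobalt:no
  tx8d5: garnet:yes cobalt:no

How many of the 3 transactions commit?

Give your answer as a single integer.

Answer: 0

Derivation:
tx916: no from garnet -> abort (commits=0)
tx861: no from garnet, cobalt -> abort (commits=0)
tx8d5: no from cobalt -> abort (commits=0)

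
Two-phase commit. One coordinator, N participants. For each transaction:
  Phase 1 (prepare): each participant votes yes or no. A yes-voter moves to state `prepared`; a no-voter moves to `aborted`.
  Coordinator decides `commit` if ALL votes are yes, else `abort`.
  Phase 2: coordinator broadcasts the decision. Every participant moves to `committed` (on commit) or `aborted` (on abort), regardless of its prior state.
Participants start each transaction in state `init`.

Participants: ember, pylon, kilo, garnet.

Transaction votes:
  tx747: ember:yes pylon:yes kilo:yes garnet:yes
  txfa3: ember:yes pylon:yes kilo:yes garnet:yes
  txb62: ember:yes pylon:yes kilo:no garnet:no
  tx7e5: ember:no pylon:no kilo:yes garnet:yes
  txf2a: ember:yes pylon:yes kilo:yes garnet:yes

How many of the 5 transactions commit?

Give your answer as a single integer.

Answer: 3

Derivation:
tx747: all yes -> commit (commits=1)
txfa3: all yes -> commit (commits=2)
txb62: no from kilo, garnet -> abort (commits=2)
tx7e5: no from ember, pylon -> abort (commits=2)
txf2a: all yes -> commit (commits=3)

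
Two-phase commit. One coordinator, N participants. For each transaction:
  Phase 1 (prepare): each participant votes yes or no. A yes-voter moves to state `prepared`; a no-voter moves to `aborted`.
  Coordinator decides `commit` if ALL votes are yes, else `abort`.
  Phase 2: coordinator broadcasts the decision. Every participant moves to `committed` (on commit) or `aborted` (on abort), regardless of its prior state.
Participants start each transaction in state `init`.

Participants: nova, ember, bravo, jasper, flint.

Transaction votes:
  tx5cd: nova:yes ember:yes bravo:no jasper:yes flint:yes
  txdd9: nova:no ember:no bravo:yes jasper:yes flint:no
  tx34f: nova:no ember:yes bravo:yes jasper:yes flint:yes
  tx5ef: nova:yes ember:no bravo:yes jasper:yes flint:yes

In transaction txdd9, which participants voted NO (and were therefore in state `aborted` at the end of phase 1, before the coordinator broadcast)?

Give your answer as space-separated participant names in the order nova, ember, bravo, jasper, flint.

Txn txdd9 phase 1: nova no -> aborted; ember no -> aborted; bravo yes -> prepared; jasper yes -> prepared; flint no -> aborted

Answer: nova ember flint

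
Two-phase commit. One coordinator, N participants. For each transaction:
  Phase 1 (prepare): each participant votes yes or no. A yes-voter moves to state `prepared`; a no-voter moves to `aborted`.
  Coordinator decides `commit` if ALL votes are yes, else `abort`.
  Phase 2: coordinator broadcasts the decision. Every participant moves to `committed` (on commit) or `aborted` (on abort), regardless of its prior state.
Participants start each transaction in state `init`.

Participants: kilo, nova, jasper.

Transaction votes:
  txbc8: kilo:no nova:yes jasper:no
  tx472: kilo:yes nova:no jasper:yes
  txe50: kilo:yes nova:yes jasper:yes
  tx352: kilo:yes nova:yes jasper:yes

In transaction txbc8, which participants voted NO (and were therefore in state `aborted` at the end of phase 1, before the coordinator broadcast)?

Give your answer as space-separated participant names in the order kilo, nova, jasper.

Answer: kilo jasper

Derivation:
Txn txbc8 phase 1: kilo no -> aborted; nova yes -> prepared; jasper no -> aborted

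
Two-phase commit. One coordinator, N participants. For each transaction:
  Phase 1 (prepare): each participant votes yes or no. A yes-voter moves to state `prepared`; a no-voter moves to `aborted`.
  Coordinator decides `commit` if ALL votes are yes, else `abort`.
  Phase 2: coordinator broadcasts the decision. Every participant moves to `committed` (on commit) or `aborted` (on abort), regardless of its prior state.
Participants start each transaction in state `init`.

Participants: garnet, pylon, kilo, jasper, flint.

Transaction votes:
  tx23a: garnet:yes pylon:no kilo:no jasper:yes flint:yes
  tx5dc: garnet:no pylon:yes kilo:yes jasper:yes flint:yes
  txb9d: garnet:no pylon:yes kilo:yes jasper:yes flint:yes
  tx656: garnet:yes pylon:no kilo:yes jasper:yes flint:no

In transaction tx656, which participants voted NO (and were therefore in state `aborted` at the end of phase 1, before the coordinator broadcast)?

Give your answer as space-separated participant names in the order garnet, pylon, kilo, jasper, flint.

Txn tx656 phase 1: garnet yes -> prepared; pylon no -> aborted; kilo yes -> prepared; jasper yes -> prepared; flint no -> aborted

Answer: pylon flint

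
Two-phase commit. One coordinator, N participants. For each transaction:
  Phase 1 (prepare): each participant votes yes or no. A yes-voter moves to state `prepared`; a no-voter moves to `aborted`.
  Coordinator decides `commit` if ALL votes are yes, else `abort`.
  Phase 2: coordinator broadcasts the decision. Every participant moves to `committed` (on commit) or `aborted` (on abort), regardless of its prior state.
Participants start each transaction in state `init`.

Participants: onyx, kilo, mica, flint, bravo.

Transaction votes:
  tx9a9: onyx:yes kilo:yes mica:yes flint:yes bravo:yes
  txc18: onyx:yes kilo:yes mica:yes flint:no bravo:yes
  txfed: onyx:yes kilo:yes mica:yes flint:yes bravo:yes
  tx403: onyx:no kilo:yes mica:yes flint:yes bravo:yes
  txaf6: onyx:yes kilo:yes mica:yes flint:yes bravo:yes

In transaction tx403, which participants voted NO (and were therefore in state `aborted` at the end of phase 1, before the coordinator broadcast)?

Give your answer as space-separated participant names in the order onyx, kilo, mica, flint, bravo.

Txn tx403 phase 1: onyx no -> aborted; kilo yes -> prepared; mica yes -> prepared; flint yes -> prepared; bravo yes -> prepared

Answer: onyx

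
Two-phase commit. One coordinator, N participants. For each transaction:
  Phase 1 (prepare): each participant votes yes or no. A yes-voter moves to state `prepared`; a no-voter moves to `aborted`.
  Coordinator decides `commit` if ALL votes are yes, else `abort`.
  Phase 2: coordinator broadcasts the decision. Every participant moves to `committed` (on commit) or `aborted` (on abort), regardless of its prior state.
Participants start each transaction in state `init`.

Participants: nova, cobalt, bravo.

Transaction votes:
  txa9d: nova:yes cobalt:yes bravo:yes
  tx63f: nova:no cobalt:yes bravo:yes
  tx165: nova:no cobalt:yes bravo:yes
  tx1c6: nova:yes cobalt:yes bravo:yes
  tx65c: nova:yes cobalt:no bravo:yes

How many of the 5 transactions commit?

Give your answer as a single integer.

txa9d: all yes -> commit (commits=1)
tx63f: no from nova -> abort (commits=1)
tx165: no from nova -> abort (commits=1)
tx1c6: all yes -> commit (commits=2)
tx65c: no from cobalt -> abort (commits=2)

Answer: 2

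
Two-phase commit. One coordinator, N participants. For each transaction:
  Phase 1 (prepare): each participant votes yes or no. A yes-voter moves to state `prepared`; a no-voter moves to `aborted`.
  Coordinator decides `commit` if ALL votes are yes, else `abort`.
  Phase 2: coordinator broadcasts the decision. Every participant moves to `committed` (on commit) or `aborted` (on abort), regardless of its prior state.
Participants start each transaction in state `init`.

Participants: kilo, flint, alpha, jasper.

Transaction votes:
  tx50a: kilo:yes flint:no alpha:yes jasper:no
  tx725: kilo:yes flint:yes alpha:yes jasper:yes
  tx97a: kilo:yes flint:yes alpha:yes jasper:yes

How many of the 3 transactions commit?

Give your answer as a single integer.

tx50a: no from flint, jasper -> abort (commits=0)
tx725: all yes -> commit (commits=1)
tx97a: all yes -> commit (commits=2)

Answer: 2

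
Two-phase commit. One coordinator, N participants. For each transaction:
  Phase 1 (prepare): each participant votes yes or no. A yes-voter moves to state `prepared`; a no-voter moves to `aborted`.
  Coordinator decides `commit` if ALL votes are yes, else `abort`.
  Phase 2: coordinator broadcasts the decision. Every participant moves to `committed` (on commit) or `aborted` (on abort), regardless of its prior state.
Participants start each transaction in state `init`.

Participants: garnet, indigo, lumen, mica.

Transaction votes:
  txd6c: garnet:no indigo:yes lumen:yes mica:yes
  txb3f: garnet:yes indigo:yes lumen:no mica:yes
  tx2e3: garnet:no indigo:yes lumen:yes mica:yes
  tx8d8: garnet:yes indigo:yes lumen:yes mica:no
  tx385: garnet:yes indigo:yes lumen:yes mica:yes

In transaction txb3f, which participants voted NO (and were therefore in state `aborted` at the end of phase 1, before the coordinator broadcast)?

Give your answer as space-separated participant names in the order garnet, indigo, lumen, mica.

Txn txb3f phase 1: garnet yes -> prepared; indigo yes -> prepared; lumen no -> aborted; mica yes -> prepared

Answer: lumen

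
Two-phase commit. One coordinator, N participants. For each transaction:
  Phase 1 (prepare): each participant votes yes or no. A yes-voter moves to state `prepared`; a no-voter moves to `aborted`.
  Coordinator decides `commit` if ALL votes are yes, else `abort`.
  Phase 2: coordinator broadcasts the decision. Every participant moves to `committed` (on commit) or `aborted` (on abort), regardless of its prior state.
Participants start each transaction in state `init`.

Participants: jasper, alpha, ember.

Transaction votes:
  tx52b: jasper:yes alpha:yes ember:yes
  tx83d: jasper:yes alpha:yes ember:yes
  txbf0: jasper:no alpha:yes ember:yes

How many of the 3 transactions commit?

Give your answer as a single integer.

tx52b: all yes -> commit (commits=1)
tx83d: all yes -> commit (commits=2)
txbf0: no from jasper -> abort (commits=2)

Answer: 2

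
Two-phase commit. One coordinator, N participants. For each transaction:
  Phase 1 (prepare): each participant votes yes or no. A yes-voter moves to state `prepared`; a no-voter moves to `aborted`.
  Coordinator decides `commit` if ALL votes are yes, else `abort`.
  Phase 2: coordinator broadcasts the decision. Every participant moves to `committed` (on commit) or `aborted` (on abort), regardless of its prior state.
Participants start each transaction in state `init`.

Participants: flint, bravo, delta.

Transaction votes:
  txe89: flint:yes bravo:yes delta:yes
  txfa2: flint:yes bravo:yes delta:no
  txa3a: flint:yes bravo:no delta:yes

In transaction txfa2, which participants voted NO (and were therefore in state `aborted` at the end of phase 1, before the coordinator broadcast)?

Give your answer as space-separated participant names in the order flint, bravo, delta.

Txn txfa2 phase 1: flint yes -> prepared; bravo yes -> prepared; delta no -> aborted

Answer: delta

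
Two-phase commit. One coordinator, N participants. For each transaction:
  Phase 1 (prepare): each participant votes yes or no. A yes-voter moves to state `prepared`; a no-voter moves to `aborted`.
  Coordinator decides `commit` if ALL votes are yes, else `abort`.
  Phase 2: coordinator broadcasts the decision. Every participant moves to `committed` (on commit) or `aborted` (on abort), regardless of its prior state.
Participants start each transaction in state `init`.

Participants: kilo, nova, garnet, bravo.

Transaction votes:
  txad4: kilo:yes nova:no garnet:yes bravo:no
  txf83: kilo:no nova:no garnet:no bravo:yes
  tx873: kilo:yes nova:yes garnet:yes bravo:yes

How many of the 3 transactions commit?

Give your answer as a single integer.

Answer: 1

Derivation:
txad4: no from nova, bravo -> abort (commits=0)
txf83: no from kilo, nova, garnet -> abort (commits=0)
tx873: all yes -> commit (commits=1)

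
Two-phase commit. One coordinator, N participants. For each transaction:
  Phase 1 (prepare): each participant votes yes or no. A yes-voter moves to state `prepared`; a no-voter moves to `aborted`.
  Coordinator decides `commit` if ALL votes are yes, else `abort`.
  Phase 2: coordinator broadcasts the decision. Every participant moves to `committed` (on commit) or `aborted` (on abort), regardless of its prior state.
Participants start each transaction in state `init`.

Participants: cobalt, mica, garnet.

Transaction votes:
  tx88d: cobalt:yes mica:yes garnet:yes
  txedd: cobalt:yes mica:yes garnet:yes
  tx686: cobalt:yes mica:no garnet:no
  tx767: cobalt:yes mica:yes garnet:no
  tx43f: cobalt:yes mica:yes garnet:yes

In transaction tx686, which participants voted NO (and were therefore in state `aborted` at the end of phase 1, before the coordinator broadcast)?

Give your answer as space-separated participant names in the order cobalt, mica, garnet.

Answer: mica garnet

Derivation:
Txn tx686 phase 1: cobalt yes -> prepared; mica no -> aborted; garnet no -> aborted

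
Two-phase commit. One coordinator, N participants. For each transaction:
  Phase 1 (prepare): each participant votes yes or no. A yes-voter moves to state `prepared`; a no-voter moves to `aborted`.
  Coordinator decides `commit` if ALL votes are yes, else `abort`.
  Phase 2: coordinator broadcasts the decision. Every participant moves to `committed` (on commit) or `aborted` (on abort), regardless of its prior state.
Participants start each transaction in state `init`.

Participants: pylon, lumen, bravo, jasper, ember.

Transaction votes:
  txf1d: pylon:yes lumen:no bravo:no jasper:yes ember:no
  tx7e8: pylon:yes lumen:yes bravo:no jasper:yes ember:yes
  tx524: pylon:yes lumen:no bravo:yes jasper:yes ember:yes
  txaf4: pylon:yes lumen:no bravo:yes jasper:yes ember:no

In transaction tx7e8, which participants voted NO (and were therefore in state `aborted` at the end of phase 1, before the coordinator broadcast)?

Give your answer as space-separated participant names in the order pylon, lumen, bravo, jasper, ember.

Txn tx7e8 phase 1: pylon yes -> prepared; lumen yes -> prepared; bravo no -> aborted; jasper yes -> prepared; ember yes -> prepared

Answer: bravo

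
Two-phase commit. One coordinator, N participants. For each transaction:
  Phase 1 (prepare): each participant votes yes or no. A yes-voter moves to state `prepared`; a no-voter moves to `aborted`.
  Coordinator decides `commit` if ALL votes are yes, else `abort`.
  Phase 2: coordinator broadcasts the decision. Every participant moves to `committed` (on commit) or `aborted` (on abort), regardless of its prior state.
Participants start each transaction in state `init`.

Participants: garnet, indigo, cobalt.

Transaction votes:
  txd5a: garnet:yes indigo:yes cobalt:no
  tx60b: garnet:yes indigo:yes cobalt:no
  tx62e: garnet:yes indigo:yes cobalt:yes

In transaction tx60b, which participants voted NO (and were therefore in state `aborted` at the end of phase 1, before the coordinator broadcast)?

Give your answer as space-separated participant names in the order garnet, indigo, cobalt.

Txn tx60b phase 1: garnet yes -> prepared; indigo yes -> prepared; cobalt no -> aborted

Answer: cobalt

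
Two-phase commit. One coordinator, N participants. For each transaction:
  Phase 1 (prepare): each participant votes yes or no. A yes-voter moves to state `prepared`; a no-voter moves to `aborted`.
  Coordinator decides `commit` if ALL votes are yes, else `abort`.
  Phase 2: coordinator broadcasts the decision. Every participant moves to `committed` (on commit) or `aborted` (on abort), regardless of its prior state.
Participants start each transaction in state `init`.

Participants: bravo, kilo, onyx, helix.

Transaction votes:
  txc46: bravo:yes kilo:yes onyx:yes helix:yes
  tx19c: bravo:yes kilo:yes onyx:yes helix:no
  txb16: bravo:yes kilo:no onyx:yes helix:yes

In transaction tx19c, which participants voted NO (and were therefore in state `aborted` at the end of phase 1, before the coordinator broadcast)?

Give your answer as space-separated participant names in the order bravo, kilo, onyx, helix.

Txn tx19c phase 1: bravo yes -> prepared; kilo yes -> prepared; onyx yes -> prepared; helix no -> aborted

Answer: helix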